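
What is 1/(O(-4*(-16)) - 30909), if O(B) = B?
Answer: -1/30845 ≈ -3.2420e-5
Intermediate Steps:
1/(O(-4*(-16)) - 30909) = 1/(-4*(-16) - 30909) = 1/(64 - 30909) = 1/(-30845) = -1/30845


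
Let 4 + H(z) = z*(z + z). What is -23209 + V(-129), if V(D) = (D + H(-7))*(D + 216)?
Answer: -26254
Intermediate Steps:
H(z) = -4 + 2*z² (H(z) = -4 + z*(z + z) = -4 + z*(2*z) = -4 + 2*z²)
V(D) = (94 + D)*(216 + D) (V(D) = (D + (-4 + 2*(-7)²))*(D + 216) = (D + (-4 + 2*49))*(216 + D) = (D + (-4 + 98))*(216 + D) = (D + 94)*(216 + D) = (94 + D)*(216 + D))
-23209 + V(-129) = -23209 + (20304 + (-129)² + 310*(-129)) = -23209 + (20304 + 16641 - 39990) = -23209 - 3045 = -26254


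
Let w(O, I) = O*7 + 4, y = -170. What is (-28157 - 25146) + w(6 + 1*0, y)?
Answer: -53257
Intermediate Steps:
w(O, I) = 4 + 7*O (w(O, I) = 7*O + 4 = 4 + 7*O)
(-28157 - 25146) + w(6 + 1*0, y) = (-28157 - 25146) + (4 + 7*(6 + 1*0)) = -53303 + (4 + 7*(6 + 0)) = -53303 + (4 + 7*6) = -53303 + (4 + 42) = -53303 + 46 = -53257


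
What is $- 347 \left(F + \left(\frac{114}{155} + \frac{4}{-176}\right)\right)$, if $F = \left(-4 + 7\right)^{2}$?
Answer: $- \frac{22985627}{6820} \approx -3370.3$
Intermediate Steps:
$F = 9$ ($F = 3^{2} = 9$)
$- 347 \left(F + \left(\frac{114}{155} + \frac{4}{-176}\right)\right) = - 347 \left(9 + \left(\frac{114}{155} + \frac{4}{-176}\right)\right) = - 347 \left(9 + \left(114 \cdot \frac{1}{155} + 4 \left(- \frac{1}{176}\right)\right)\right) = - 347 \left(9 + \left(\frac{114}{155} - \frac{1}{44}\right)\right) = - 347 \left(9 + \frac{4861}{6820}\right) = \left(-347\right) \frac{66241}{6820} = - \frac{22985627}{6820}$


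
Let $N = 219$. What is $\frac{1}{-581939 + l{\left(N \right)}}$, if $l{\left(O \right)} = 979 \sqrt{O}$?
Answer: $- \frac{581939}{338443101142} - \frac{979 \sqrt{219}}{338443101142} \approx -1.7623 \cdot 10^{-6}$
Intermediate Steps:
$\frac{1}{-581939 + l{\left(N \right)}} = \frac{1}{-581939 + 979 \sqrt{219}}$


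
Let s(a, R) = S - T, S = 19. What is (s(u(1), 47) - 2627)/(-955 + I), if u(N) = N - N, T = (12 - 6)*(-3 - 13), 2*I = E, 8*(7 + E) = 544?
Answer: 5024/1849 ≈ 2.7171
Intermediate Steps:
E = 61 (E = -7 + (⅛)*544 = -7 + 68 = 61)
I = 61/2 (I = (½)*61 = 61/2 ≈ 30.500)
T = -96 (T = 6*(-16) = -96)
u(N) = 0
s(a, R) = 115 (s(a, R) = 19 - 1*(-96) = 19 + 96 = 115)
(s(u(1), 47) - 2627)/(-955 + I) = (115 - 2627)/(-955 + 61/2) = -2512/(-1849/2) = -2512*(-2/1849) = 5024/1849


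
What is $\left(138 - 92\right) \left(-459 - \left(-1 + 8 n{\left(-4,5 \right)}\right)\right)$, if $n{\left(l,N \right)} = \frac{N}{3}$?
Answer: $- \frac{65044}{3} \approx -21681.0$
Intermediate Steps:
$n{\left(l,N \right)} = \frac{N}{3}$ ($n{\left(l,N \right)} = N \frac{1}{3} = \frac{N}{3}$)
$\left(138 - 92\right) \left(-459 - \left(-1 + 8 n{\left(-4,5 \right)}\right)\right) = \left(138 - 92\right) \left(-459 + \left(- 8 \cdot \frac{1}{3} \cdot 5 + 1\right)\right) = 46 \left(-459 + \left(\left(-8\right) \frac{5}{3} + 1\right)\right) = 46 \left(-459 + \left(- \frac{40}{3} + 1\right)\right) = 46 \left(-459 - \frac{37}{3}\right) = 46 \left(- \frac{1414}{3}\right) = - \frac{65044}{3}$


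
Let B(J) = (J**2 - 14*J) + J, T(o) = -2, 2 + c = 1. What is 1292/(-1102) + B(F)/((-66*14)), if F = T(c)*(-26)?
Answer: -7519/2233 ≈ -3.3672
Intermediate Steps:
c = -1 (c = -2 + 1 = -1)
F = 52 (F = -2*(-26) = 52)
B(J) = J**2 - 13*J
1292/(-1102) + B(F)/((-66*14)) = 1292/(-1102) + (52*(-13 + 52))/((-66*14)) = 1292*(-1/1102) + (52*39)/(-924) = -34/29 + 2028*(-1/924) = -34/29 - 169/77 = -7519/2233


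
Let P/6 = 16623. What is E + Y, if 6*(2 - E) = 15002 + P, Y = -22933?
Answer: -126163/3 ≈ -42054.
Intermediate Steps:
P = 99738 (P = 6*16623 = 99738)
E = -57364/3 (E = 2 - (15002 + 99738)/6 = 2 - 1/6*114740 = 2 - 57370/3 = -57364/3 ≈ -19121.)
E + Y = -57364/3 - 22933 = -126163/3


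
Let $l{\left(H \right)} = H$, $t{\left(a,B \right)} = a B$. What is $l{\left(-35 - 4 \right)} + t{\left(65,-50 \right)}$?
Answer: $-3289$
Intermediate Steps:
$t{\left(a,B \right)} = B a$
$l{\left(-35 - 4 \right)} + t{\left(65,-50 \right)} = \left(-35 - 4\right) - 3250 = -39 - 3250 = -3289$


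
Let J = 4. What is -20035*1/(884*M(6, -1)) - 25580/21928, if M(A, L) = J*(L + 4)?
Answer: -88835015/29076528 ≈ -3.0552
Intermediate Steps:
M(A, L) = 16 + 4*L (M(A, L) = 4*(L + 4) = 4*(4 + L) = 16 + 4*L)
-20035*1/(884*M(6, -1)) - 25580/21928 = -20035*1/(884*(16 + 4*(-1))) - 25580/21928 = -20035*1/(884*(16 - 4)) - 25580*1/21928 = -20035/((12*26)*34) - 6395/5482 = -20035/(312*34) - 6395/5482 = -20035/10608 - 6395/5482 = -88835015/29076528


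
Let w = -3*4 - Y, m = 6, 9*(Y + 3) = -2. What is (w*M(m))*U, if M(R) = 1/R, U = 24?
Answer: -316/9 ≈ -35.111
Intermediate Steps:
Y = -29/9 (Y = -3 + (1/9)*(-2) = -3 - 2/9 = -29/9 ≈ -3.2222)
M(R) = 1/R
w = -79/9 (w = -3*4 - 1*(-29/9) = -12 + 29/9 = -79/9 ≈ -8.7778)
(w*M(m))*U = -79/9/6*24 = -79/9*1/6*24 = -79/54*24 = -316/9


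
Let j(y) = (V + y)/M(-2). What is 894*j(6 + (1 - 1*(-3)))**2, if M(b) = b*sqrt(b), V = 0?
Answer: -11175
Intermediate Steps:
M(b) = b**(3/2)
j(y) = I*y*sqrt(2)/4 (j(y) = (0 + y)/((-2)**(3/2)) = y/((-2*I*sqrt(2))) = y*(I*sqrt(2)/4) = I*y*sqrt(2)/4)
894*j(6 + (1 - 1*(-3)))**2 = 894*(I*(6 + (1 - 1*(-3)))*sqrt(2)/4)**2 = 894*(I*(6 + (1 + 3))*sqrt(2)/4)**2 = 894*(I*(6 + 4)*sqrt(2)/4)**2 = 894*((1/4)*I*10*sqrt(2))**2 = 894*(5*I*sqrt(2)/2)**2 = 894*(-25/2) = -11175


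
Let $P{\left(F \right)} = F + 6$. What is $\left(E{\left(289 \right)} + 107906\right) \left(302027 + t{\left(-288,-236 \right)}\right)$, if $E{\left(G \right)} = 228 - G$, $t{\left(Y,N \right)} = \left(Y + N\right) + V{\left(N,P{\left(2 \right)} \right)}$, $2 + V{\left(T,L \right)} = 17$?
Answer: $32517208710$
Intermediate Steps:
$P{\left(F \right)} = 6 + F$
$V{\left(T,L \right)} = 15$ ($V{\left(T,L \right)} = -2 + 17 = 15$)
$t{\left(Y,N \right)} = 15 + N + Y$ ($t{\left(Y,N \right)} = \left(Y + N\right) + 15 = \left(N + Y\right) + 15 = 15 + N + Y$)
$\left(E{\left(289 \right)} + 107906\right) \left(302027 + t{\left(-288,-236 \right)}\right) = \left(\left(228 - 289\right) + 107906\right) \left(302027 - 509\right) = \left(-61 + 107906\right) 301518 = 107845 \cdot 301518 = 32517208710$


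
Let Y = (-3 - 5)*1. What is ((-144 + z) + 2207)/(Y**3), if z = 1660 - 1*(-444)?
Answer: -4167/512 ≈ -8.1387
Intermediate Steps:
z = 2104 (z = 1660 + 444 = 2104)
Y = -8 (Y = -8*1 = -8)
((-144 + z) + 2207)/(Y**3) = ((-144 + 2104) + 2207)/((-8)**3) = (1960 + 2207)/(-512) = 4167*(-1/512) = -4167/512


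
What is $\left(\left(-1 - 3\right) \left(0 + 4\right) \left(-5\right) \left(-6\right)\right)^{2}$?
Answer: $230400$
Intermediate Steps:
$\left(\left(-1 - 3\right) \left(0 + 4\right) \left(-5\right) \left(-6\right)\right)^{2} = \left(\left(-4\right) 4 \left(-5\right) \left(-6\right)\right)^{2} = \left(\left(-16\right) \left(-5\right) \left(-6\right)\right)^{2} = \left(80 \left(-6\right)\right)^{2} = \left(-480\right)^{2} = 230400$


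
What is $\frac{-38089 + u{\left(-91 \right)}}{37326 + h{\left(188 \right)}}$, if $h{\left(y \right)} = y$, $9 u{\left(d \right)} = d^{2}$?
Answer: $- \frac{167260}{168813} \approx -0.9908$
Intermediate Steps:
$u{\left(d \right)} = \frac{d^{2}}{9}$
$\frac{-38089 + u{\left(-91 \right)}}{37326 + h{\left(188 \right)}} = \frac{-38089 + \frac{\left(-91\right)^{2}}{9}}{37326 + 188} = \frac{-38089 + \frac{1}{9} \cdot 8281}{37514} = \left(-38089 + \frac{8281}{9}\right) \frac{1}{37514} = \left(- \frac{334520}{9}\right) \frac{1}{37514} = - \frac{167260}{168813}$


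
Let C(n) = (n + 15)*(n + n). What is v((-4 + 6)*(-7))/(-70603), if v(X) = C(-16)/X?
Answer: 16/494221 ≈ 3.2374e-5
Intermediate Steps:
C(n) = 2*n*(15 + n) (C(n) = (15 + n)*(2*n) = 2*n*(15 + n))
v(X) = 32/X (v(X) = (2*(-16)*(15 - 16))/X = (2*(-16)*(-1))/X = 32/X)
v((-4 + 6)*(-7))/(-70603) = (32/(((-4 + 6)*(-7))))/(-70603) = (32/((2*(-7))))*(-1/70603) = (32/(-14))*(-1/70603) = (32*(-1/14))*(-1/70603) = -16/7*(-1/70603) = 16/494221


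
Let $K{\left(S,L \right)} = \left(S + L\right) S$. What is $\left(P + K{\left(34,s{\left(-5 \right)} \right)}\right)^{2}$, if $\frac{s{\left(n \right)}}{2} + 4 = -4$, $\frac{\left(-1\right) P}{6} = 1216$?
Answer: $44675856$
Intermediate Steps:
$P = -7296$ ($P = \left(-6\right) 1216 = -7296$)
$s{\left(n \right)} = -16$ ($s{\left(n \right)} = -8 + 2 \left(-4\right) = -8 - 8 = -16$)
$K{\left(S,L \right)} = S \left(L + S\right)$ ($K{\left(S,L \right)} = \left(L + S\right) S = S \left(L + S\right)$)
$\left(P + K{\left(34,s{\left(-5 \right)} \right)}\right)^{2} = \left(-7296 + 34 \left(-16 + 34\right)\right)^{2} = \left(-7296 + 34 \cdot 18\right)^{2} = \left(-7296 + 612\right)^{2} = \left(-6684\right)^{2} = 44675856$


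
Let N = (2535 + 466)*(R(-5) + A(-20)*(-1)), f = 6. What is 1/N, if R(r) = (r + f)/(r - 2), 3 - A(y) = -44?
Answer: -7/990330 ≈ -7.0684e-6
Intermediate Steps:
A(y) = 47 (A(y) = 3 - 1*(-44) = 3 + 44 = 47)
R(r) = (6 + r)/(-2 + r) (R(r) = (r + 6)/(r - 2) = (6 + r)/(-2 + r))
N = -990330/7 (N = (2535 + 466)*((6 - 5)/(-2 - 5) + 47*(-1)) = 3001*(1/(-7) - 47) = 3001*(-⅐*1 - 47) = 3001*(-⅐ - 47) = 3001*(-330/7) = -990330/7 ≈ -1.4148e+5)
1/N = 1/(-990330/7) = -7/990330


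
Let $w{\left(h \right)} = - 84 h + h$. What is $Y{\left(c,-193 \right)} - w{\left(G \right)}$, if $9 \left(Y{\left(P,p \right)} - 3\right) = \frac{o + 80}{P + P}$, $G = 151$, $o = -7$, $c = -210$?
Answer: $\frac{47386007}{3780} \approx 12536.0$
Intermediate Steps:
$w{\left(h \right)} = - 83 h$
$Y{\left(P,p \right)} = 3 + \frac{73}{18 P}$ ($Y{\left(P,p \right)} = 3 + \frac{\left(-7 + 80\right) \frac{1}{P + P}}{9} = 3 + \frac{73 \frac{1}{2 P}}{9} = 3 + \frac{\frac{73}{2} \frac{1}{P}}{9} = 3 + \frac{73}{18 P}$)
$Y{\left(c,-193 \right)} - w{\left(G \right)} = \left(3 + \frac{73}{18 \left(-210\right)}\right) - \left(-83\right) 151 = \left(3 + \frac{73}{18} \left(- \frac{1}{210}\right)\right) - -12533 = \left(3 - \frac{73}{3780}\right) + 12533 = \frac{11267}{3780} + 12533 = \frac{47386007}{3780}$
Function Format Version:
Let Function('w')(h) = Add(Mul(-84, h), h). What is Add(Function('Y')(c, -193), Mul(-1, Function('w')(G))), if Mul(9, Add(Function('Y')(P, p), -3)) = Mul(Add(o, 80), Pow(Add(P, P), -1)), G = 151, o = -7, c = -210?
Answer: Rational(47386007, 3780) ≈ 12536.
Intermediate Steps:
Function('w')(h) = Mul(-83, h)
Function('Y')(P, p) = Add(3, Mul(Rational(73, 18), Pow(P, -1))) (Function('Y')(P, p) = Add(3, Mul(Rational(1, 9), Mul(Add(-7, 80), Pow(Add(P, P), -1)))) = Add(3, Mul(Rational(1, 9), Mul(73, Pow(Mul(2, P), -1)))) = Add(3, Mul(Rational(1, 9), Mul(73, Mul(Rational(1, 2), Pow(P, -1))))) = Add(3, Mul(Rational(1, 9), Mul(Rational(73, 2), Pow(P, -1)))) = Add(3, Mul(Rational(73, 18), Pow(P, -1))))
Add(Function('Y')(c, -193), Mul(-1, Function('w')(G))) = Add(Add(3, Mul(Rational(73, 18), Pow(-210, -1))), Mul(-1, Mul(-83, 151))) = Add(Add(3, Mul(Rational(73, 18), Rational(-1, 210))), Mul(-1, -12533)) = Add(Add(3, Rational(-73, 3780)), 12533) = Add(Rational(11267, 3780), 12533) = Rational(47386007, 3780)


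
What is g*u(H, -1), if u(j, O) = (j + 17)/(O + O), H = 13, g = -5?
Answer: 75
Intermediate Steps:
u(j, O) = (17 + j)/(2*O) (u(j, O) = (17 + j)/((2*O)) = (17 + j)*(1/(2*O)) = (17 + j)/(2*O))
g*u(H, -1) = -5*(17 + 13)/(2*(-1)) = -5*(-1)*30/2 = -5*(-15) = 75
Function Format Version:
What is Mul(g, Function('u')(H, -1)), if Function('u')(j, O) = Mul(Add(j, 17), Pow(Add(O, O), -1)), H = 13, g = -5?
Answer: 75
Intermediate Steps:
Function('u')(j, O) = Mul(Rational(1, 2), Pow(O, -1), Add(17, j)) (Function('u')(j, O) = Mul(Add(17, j), Pow(Mul(2, O), -1)) = Mul(Add(17, j), Mul(Rational(1, 2), Pow(O, -1))) = Mul(Rational(1, 2), Pow(O, -1), Add(17, j)))
Mul(g, Function('u')(H, -1)) = Mul(-5, Mul(Rational(1, 2), Pow(-1, -1), Add(17, 13))) = Mul(-5, Mul(Rational(1, 2), -1, 30)) = Mul(-5, -15) = 75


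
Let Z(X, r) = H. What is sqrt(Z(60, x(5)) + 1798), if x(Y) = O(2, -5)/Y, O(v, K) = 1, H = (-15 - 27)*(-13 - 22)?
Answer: 2*sqrt(817) ≈ 57.166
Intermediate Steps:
H = 1470 (H = -42*(-35) = 1470)
x(Y) = 1/Y
Z(X, r) = 1470
sqrt(Z(60, x(5)) + 1798) = sqrt(1470 + 1798) = sqrt(3268) = 2*sqrt(817)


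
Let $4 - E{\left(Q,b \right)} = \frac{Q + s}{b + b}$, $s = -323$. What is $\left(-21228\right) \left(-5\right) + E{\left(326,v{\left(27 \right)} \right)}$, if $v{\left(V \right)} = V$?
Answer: $\frac{1910591}{18} \approx 1.0614 \cdot 10^{5}$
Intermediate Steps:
$E{\left(Q,b \right)} = 4 - \frac{-323 + Q}{2 b}$ ($E{\left(Q,b \right)} = 4 - \frac{Q - 323}{b + b} = 4 - \frac{-323 + Q}{2 b}$)
$\left(-21228\right) \left(-5\right) + E{\left(326,v{\left(27 \right)} \right)} = \left(-21228\right) \left(-5\right) + \frac{323 - 326 + 8 \cdot 27}{2 \cdot 27} = 106140 + \frac{1}{2} \cdot \frac{1}{27} \left(323 - 326 + 216\right) = 106140 + \frac{1}{2} \cdot \frac{1}{27} \cdot 213 = 106140 + \frac{71}{18} = \frac{1910591}{18}$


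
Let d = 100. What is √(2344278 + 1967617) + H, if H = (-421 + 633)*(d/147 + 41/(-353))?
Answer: 6205876/51891 + √4311895 ≈ 2196.1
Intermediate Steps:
H = 6205876/51891 (H = (-421 + 633)*(100/147 + 41/(-353)) = 212*(100*(1/147) + 41*(-1/353)) = 212*(100/147 - 41/353) = 212*(29273/51891) = 6205876/51891 ≈ 119.59)
√(2344278 + 1967617) + H = √(2344278 + 1967617) + 6205876/51891 = √4311895 + 6205876/51891 = 6205876/51891 + √4311895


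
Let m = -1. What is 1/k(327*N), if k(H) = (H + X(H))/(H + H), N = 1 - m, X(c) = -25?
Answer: 1308/629 ≈ 2.0795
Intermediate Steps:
N = 2 (N = 1 - 1*(-1) = 1 + 1 = 2)
k(H) = (-25 + H)/(2*H) (k(H) = (H - 25)/(H + H) = (-25 + H)/((2*H)) = (-25 + H)*(1/(2*H)) = (-25 + H)/(2*H))
1/k(327*N) = 1/((-25 + 327*2)/(2*((327*2)))) = 1/((1/2)*(-25 + 654)/654) = 1/((1/2)*(1/654)*629) = 1/(629/1308) = 1308/629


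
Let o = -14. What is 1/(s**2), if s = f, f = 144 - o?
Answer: 1/24964 ≈ 4.0058e-5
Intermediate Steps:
f = 158 (f = 144 - 1*(-14) = 144 + 14 = 158)
s = 158
1/(s**2) = 1/(158**2) = 1/24964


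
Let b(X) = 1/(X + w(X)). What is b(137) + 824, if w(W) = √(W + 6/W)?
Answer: 2103343041/2552578 - 5*√102887/2552578 ≈ 824.01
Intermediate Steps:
b(X) = 1/(X + √(X + 6/X))
b(137) + 824 = 1/(137 + √(137 + 6/137)) + 824 = 1/(137 + √(18775/137)) + 824 = 1/(137 + 5*√102887/137) + 824 = 824 + 1/(137 + 5*√102887/137)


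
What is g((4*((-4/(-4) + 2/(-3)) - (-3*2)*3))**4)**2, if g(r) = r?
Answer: 5487587353600000000/6561 ≈ 8.3640e+14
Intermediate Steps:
g((4*((-4/(-4) + 2/(-3)) - (-3*2)*3))**4)**2 = ((4*((-4/(-4) + 2/(-3)) - (-3*2)*3))**4)**2 = ((4*((-4*(-1/4) + 2*(-1/3)) - (-6)*3))**4)**2 = ((4*((1 - 2/3) - 1*(-18)))**4)**2 = ((4*(1/3 + 18))**4)**2 = ((4*(55/3))**4)**2 = ((220/3)**4)**2 = (2342560000/81)**2 = 5487587353600000000/6561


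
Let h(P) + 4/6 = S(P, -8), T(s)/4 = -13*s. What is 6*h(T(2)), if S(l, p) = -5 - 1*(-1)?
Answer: -28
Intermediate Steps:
T(s) = -52*s (T(s) = 4*(-13*s) = -52*s)
S(l, p) = -4 (S(l, p) = -5 + 1 = -4)
h(P) = -14/3 (h(P) = -2/3 - 4 = -14/3)
6*h(T(2)) = 6*(-14/3) = -28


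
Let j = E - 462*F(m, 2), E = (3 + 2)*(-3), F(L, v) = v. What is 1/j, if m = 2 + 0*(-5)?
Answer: -1/939 ≈ -0.0010650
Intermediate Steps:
m = 2 (m = 2 + 0 = 2)
E = -15 (E = 5*(-3) = -15)
j = -939 (j = -15 - 462*2 = -15 - 924 = -939)
1/j = 1/(-939) = -1/939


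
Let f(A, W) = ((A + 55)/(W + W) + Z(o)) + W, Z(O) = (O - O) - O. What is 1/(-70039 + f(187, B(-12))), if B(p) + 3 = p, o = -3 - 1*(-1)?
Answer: -15/1050901 ≈ -1.4273e-5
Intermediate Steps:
o = -2 (o = -3 + 1 = -2)
Z(O) = -O (Z(O) = 0 - O = -O)
B(p) = -3 + p
f(A, W) = 2 + W + (55 + A)/(2*W) (f(A, W) = ((A + 55)/(W + W) - 1*(-2)) + W = ((55 + A)/((2*W)) + 2) + W = ((55 + A)*(1/(2*W)) + 2) + W = ((55 + A)/(2*W) + 2) + W = (2 + (55 + A)/(2*W)) + W = 2 + W + (55 + A)/(2*W))
1/(-70039 + f(187, B(-12))) = 1/(-70039 + (55 + 187 + 2*(-3 - 12)*(2 + (-3 - 12)))/(2*(-3 - 12))) = 1/(-70039 + (1/2)*(55 + 187 + 2*(-15)*(2 - 15))/(-15)) = 1/(-70039 + (1/2)*(-1/15)*(55 + 187 + 2*(-15)*(-13))) = 1/(-70039 + (1/2)*(-1/15)*(55 + 187 + 390)) = 1/(-70039 + (1/2)*(-1/15)*632) = 1/(-70039 - 316/15) = 1/(-1050901/15) = -15/1050901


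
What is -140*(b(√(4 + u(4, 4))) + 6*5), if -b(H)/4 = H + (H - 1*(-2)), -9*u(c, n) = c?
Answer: -3080 + 4480*√2/3 ≈ -968.11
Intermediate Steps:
u(c, n) = -c/9
b(H) = -8 - 8*H (b(H) = -4*(H + (H - 1*(-2))) = -4*(H + (H + 2)) = -4*(H + (2 + H)) = -4*(2 + 2*H) = -8 - 8*H)
-140*(b(√(4 + u(4, 4))) + 6*5) = -140*((-8 - 8*√(4 - ⅑*4)) + 6*5) = -140*((-8 - 8*√(4 - 4/9)) + 30) = -140*((-8 - 32*√2/3) + 30) = -140*(22 - 32*√2/3) = -3080 + 4480*√2/3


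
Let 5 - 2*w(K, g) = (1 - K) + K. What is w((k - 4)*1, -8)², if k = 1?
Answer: 4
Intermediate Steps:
w(K, g) = 2 (w(K, g) = 5/2 - ((1 - K) + K)/2 = 5/2 - ½*1 = 5/2 - ½ = 2)
w((k - 4)*1, -8)² = 2² = 4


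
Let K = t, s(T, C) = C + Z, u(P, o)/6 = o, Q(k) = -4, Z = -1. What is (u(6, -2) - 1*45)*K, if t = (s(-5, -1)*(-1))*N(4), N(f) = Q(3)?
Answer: 456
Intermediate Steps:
N(f) = -4
u(P, o) = 6*o
s(T, C) = -1 + C (s(T, C) = C - 1 = -1 + C)
t = -8 (t = ((-1 - 1)*(-1))*(-4) = -2*(-1)*(-4) = 2*(-4) = -8)
K = -8
(u(6, -2) - 1*45)*K = (6*(-2) - 1*45)*(-8) = (-12 - 45)*(-8) = -57*(-8) = 456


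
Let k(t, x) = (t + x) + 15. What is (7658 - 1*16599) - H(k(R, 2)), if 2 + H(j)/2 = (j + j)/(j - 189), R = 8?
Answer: -366392/41 ≈ -8936.4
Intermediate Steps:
k(t, x) = 15 + t + x
H(j) = -4 + 4*j/(-189 + j) (H(j) = -4 + 2*((j + j)/(j - 189)) = -4 + 2*((2*j)/(-189 + j)) = -4 + 2*(2*j/(-189 + j)) = -4 + 4*j/(-189 + j))
(7658 - 1*16599) - H(k(R, 2)) = (7658 - 1*16599) - 756/(-189 + (15 + 8 + 2)) = (7658 - 16599) - 756/(-189 + 25) = -8941 - 756/(-164) = -8941 - 756*(-1)/164 = -8941 - 1*(-189/41) = -8941 + 189/41 = -366392/41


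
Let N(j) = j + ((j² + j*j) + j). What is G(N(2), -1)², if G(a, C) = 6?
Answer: 36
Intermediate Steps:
N(j) = 2*j + 2*j² (N(j) = j + ((j² + j²) + j) = j + (2*j² + j) = j + (j + 2*j²) = 2*j + 2*j²)
G(N(2), -1)² = 6² = 36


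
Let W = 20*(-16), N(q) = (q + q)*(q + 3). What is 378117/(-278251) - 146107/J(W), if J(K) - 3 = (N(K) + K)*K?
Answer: -24468585893192/18036006384447 ≈ -1.3567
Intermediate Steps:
N(q) = 2*q*(3 + q) (N(q) = (2*q)*(3 + q) = 2*q*(3 + q))
W = -320
J(K) = 3 + K*(K + 2*K*(3 + K)) (J(K) = 3 + (2*K*(3 + K) + K)*K = 3 + (K + 2*K*(3 + K))*K = 3 + K*(K + 2*K*(3 + K)))
378117/(-278251) - 146107/J(W) = 378117/(-278251) - 146107/(3 + 2*(-320)³ + 7*(-320)²) = 378117*(-1/278251) - 146107/(3 + 2*(-32768000) + 7*102400) = -378117/278251 - 146107/(3 - 65536000 + 716800) = -378117/278251 - 146107/(-64819197) = -378117/278251 - 146107*(-1/64819197) = -378117/278251 + 146107/64819197 = -24468585893192/18036006384447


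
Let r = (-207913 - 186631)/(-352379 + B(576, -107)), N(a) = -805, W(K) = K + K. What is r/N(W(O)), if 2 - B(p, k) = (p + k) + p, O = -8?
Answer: -197272/142252355 ≈ -0.0013868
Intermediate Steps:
W(K) = 2*K
B(p, k) = 2 - k - 2*p (B(p, k) = 2 - ((p + k) + p) = 2 - ((k + p) + p) = 2 - (k + 2*p) = 2 + (-k - 2*p) = 2 - k - 2*p)
r = 197272/176711 (r = (-207913 - 186631)/(-352379 + (2 - 1*(-107) - 2*576)) = -394544/(-352379 + (2 + 107 - 1152)) = -394544/(-352379 - 1043) = -394544/(-353422) = -394544*(-1/353422) = 197272/176711 ≈ 1.1164)
r/N(W(O)) = (197272/176711)/(-805) = (197272/176711)*(-1/805) = -197272/142252355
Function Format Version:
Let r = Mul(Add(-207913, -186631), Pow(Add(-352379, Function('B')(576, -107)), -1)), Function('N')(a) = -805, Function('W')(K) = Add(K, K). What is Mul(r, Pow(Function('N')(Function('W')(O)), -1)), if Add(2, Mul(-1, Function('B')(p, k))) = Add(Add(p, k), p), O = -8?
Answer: Rational(-197272, 142252355) ≈ -0.0013868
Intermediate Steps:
Function('W')(K) = Mul(2, K)
Function('B')(p, k) = Add(2, Mul(-1, k), Mul(-2, p)) (Function('B')(p, k) = Add(2, Mul(-1, Add(Add(p, k), p))) = Add(2, Mul(-1, Add(Add(k, p), p))) = Add(2, Mul(-1, Add(k, Mul(2, p)))) = Add(2, Add(Mul(-1, k), Mul(-2, p))) = Add(2, Mul(-1, k), Mul(-2, p)))
r = Rational(197272, 176711) (r = Mul(Add(-207913, -186631), Pow(Add(-352379, Add(2, Mul(-1, -107), Mul(-2, 576))), -1)) = Mul(-394544, Pow(Add(-352379, Add(2, 107, -1152)), -1)) = Mul(-394544, Pow(Add(-352379, -1043), -1)) = Mul(-394544, Pow(-353422, -1)) = Mul(-394544, Rational(-1, 353422)) = Rational(197272, 176711) ≈ 1.1164)
Mul(r, Pow(Function('N')(Function('W')(O)), -1)) = Mul(Rational(197272, 176711), Pow(-805, -1)) = Mul(Rational(197272, 176711), Rational(-1, 805)) = Rational(-197272, 142252355)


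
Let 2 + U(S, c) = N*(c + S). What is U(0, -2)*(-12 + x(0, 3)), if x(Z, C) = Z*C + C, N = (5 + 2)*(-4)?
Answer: -486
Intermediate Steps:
N = -28 (N = 7*(-4) = -28)
x(Z, C) = C + C*Z (x(Z, C) = C*Z + C = C + C*Z)
U(S, c) = -2 - 28*S - 28*c (U(S, c) = -2 - 28*(c + S) = -2 - 28*(S + c) = -2 + (-28*S - 28*c) = -2 - 28*S - 28*c)
U(0, -2)*(-12 + x(0, 3)) = (-2 - 28*0 - 28*(-2))*(-12 + 3*(1 + 0)) = (-2 + 0 + 56)*(-12 + 3*1) = 54*(-12 + 3) = 54*(-9) = -486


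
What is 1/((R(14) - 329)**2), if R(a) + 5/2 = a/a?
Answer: 4/436921 ≈ 9.1550e-6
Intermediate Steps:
R(a) = -3/2 (R(a) = -5/2 + a/a = -5/2 + 1 = -3/2)
1/((R(14) - 329)**2) = 1/((-3/2 - 329)**2) = 1/((-661/2)**2) = 1/(436921/4) = 4/436921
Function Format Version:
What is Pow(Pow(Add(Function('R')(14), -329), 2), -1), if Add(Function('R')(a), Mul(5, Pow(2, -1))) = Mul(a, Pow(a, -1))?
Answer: Rational(4, 436921) ≈ 9.1550e-6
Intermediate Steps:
Function('R')(a) = Rational(-3, 2) (Function('R')(a) = Add(Rational(-5, 2), Mul(a, Pow(a, -1))) = Add(Rational(-5, 2), 1) = Rational(-3, 2))
Pow(Pow(Add(Function('R')(14), -329), 2), -1) = Pow(Pow(Add(Rational(-3, 2), -329), 2), -1) = Pow(Pow(Rational(-661, 2), 2), -1) = Pow(Rational(436921, 4), -1) = Rational(4, 436921)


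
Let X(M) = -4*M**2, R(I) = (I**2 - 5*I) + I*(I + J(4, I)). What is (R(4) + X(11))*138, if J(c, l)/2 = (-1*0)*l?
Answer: -65136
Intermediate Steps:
J(c, l) = 0 (J(c, l) = 2*((-1*0)*l) = 2*(0*l) = 2*0 = 0)
R(I) = -5*I + 2*I**2 (R(I) = (I**2 - 5*I) + I*(I + 0) = (I**2 - 5*I) + I*I = (I**2 - 5*I) + I**2 = -5*I + 2*I**2)
(R(4) + X(11))*138 = (4*(-5 + 2*4) - 4*11**2)*138 = (4*(-5 + 8) - 4*121)*138 = (4*3 - 484)*138 = (12 - 484)*138 = -472*138 = -65136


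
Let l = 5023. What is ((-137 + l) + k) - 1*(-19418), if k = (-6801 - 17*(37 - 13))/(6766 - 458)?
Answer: 153302423/6308 ≈ 24303.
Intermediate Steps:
k = -7209/6308 (k = (-6801 - 17*24)/6308 = (-6801 - 408)*(1/6308) = -7209*1/6308 = -7209/6308 ≈ -1.1428)
((-137 + l) + k) - 1*(-19418) = ((-137 + 5023) - 7209/6308) - 1*(-19418) = (4886 - 7209/6308) + 19418 = 30813679/6308 + 19418 = 153302423/6308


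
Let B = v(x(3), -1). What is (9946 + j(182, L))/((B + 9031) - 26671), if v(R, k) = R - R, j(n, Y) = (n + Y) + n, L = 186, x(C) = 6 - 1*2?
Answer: -1312/2205 ≈ -0.59501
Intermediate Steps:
x(C) = 4 (x(C) = 6 - 2 = 4)
j(n, Y) = Y + 2*n (j(n, Y) = (Y + n) + n = Y + 2*n)
v(R, k) = 0
B = 0
(9946 + j(182, L))/((B + 9031) - 26671) = (9946 + (186 + 2*182))/((0 + 9031) - 26671) = (9946 + (186 + 364))/(9031 - 26671) = (9946 + 550)/(-17640) = 10496*(-1/17640) = -1312/2205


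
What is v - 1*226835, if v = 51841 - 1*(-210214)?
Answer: 35220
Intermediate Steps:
v = 262055 (v = 51841 + 210214 = 262055)
v - 1*226835 = 262055 - 1*226835 = 262055 - 226835 = 35220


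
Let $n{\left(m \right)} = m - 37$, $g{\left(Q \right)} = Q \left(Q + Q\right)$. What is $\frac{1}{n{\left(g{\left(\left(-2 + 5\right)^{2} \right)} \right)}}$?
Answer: $\frac{1}{125} \approx 0.008$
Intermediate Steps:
$g{\left(Q \right)} = 2 Q^{2}$ ($g{\left(Q \right)} = Q 2 Q = 2 Q^{2}$)
$n{\left(m \right)} = -37 + m$
$\frac{1}{n{\left(g{\left(\left(-2 + 5\right)^{2} \right)} \right)}} = \frac{1}{-37 + 2 \left(\left(-2 + 5\right)^{2}\right)^{2}} = \frac{1}{-37 + 2 \left(3^{2}\right)^{2}} = \frac{1}{-37 + 2 \cdot 9^{2}} = \frac{1}{-37 + 2 \cdot 81} = \frac{1}{-37 + 162} = \frac{1}{125}$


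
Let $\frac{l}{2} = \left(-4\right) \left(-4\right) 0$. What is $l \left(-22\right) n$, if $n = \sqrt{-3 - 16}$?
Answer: $0$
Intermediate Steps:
$l = 0$ ($l = 2 \left(-4\right) \left(-4\right) 0 = 2 \cdot 16 \cdot 0 = 2 \cdot 0 = 0$)
$n = i \sqrt{19}$ ($n = \sqrt{-19} = i \sqrt{19} \approx 4.3589 i$)
$l \left(-22\right) n = 0 \left(-22\right) i \sqrt{19} = 0 i \sqrt{19} = 0$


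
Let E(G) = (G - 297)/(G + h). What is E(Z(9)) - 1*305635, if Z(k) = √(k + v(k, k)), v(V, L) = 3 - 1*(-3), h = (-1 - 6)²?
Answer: -364629839/1193 + 173*√15/1193 ≈ -3.0564e+5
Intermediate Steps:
h = 49 (h = (-7)² = 49)
v(V, L) = 6 (v(V, L) = 3 + 3 = 6)
Z(k) = √(6 + k) (Z(k) = √(k + 6) = √(6 + k))
E(G) = (-297 + G)/(49 + G) (E(G) = (G - 297)/(G + 49) = (-297 + G)/(49 + G))
E(Z(9)) - 1*305635 = (-297 + √(6 + 9))/(49 + √(6 + 9)) - 1*305635 = (-297 + √15)/(49 + √15) - 305635 = -305635 + (-297 + √15)/(49 + √15)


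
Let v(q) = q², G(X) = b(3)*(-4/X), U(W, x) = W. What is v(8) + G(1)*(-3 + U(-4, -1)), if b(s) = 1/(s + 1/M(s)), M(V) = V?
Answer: 362/5 ≈ 72.400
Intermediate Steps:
b(s) = 1/(s + 1/s)
G(X) = -6/(5*X) (G(X) = (3/(1 + 3²))*(-4/X) = (3/(1 + 9))*(-4/X) = (3/10)*(-4/X) = (3*(⅒))*(-4/X) = 3*(-4/X)/10 = -6/(5*X))
v(8) + G(1)*(-3 + U(-4, -1)) = 8² + (-6/5/1)*(-3 - 4) = 64 - 6/5*1*(-7) = 64 - 6/5*(-7) = 64 + 42/5 = 362/5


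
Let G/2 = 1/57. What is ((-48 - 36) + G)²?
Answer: 22905796/3249 ≈ 7050.1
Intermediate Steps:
G = 2/57 ≈ 0.035088
((-48 - 36) + G)² = ((-48 - 36) + 2/57)² = (-84 + 2/57)² = (-4786/57)² = 22905796/3249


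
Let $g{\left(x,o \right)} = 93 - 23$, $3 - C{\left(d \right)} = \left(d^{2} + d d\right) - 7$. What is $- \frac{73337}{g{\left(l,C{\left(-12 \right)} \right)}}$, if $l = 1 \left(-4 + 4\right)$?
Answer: $- \frac{73337}{70} \approx -1047.7$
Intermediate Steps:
$l = 0$ ($l = 1 \cdot 0 = 0$)
$C{\left(d \right)} = 10 - 2 d^{2}$ ($C{\left(d \right)} = 3 - \left(\left(d^{2} + d d\right) - 7\right) = 3 - \left(\left(d^{2} + d^{2}\right) - 7\right) = 3 - \left(2 d^{2} - 7\right) = 3 - \left(-7 + 2 d^{2}\right) = 10 - 2 d^{2}$)
$g{\left(x,o \right)} = 70$ ($g{\left(x,o \right)} = 93 - 23 = 70$)
$- \frac{73337}{g{\left(l,C{\left(-12 \right)} \right)}} = - \frac{73337}{70}$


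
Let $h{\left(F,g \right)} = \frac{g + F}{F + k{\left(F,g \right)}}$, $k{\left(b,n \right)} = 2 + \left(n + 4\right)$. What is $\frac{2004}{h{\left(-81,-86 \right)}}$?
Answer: $1932$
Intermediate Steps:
$k{\left(b,n \right)} = 6 + n$ ($k{\left(b,n \right)} = 2 + \left(4 + n\right) = 6 + n$)
$h{\left(F,g \right)} = \frac{F + g}{6 + F + g}$ ($h{\left(F,g \right)} = \frac{g + F}{F + \left(6 + g\right)} = \frac{F + g}{6 + F + g}$)
$\frac{2004}{h{\left(-81,-86 \right)}} = \frac{2004}{\frac{1}{6 - 81 - 86} \left(-81 - 86\right)} = \frac{2004}{\frac{1}{-161} \left(-167\right)} = \frac{2004}{\left(- \frac{1}{161}\right) \left(-167\right)} = \frac{2004}{\frac{167}{161}} = 2004 \cdot \frac{161}{167} = 1932$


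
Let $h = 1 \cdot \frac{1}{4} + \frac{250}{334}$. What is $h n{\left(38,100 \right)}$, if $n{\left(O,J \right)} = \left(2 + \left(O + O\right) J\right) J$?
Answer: $\frac{126763350}{167} \approx 7.5906 \cdot 10^{5}$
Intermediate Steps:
$n{\left(O,J \right)} = J \left(2 + 2 J O\right)$ ($n{\left(O,J \right)} = \left(2 + 2 O J\right) J = \left(2 + 2 J O\right) J = J \left(2 + 2 J O\right)$)
$h = \frac{667}{668}$ ($h = 1 \cdot \frac{1}{4} + 250 \cdot \frac{1}{334} = \frac{1}{4} + \frac{125}{167} = \frac{667}{668} \approx 0.9985$)
$h n{\left(38,100 \right)} = \frac{667 \cdot 2 \cdot 100 \left(1 + 100 \cdot 38\right)}{668} = \frac{667 \cdot 2 \cdot 100 \left(1 + 3800\right)}{668} = \frac{667 \cdot 2 \cdot 100 \cdot 3801}{668} = \frac{667}{668} \cdot 760200 = \frac{126763350}{167}$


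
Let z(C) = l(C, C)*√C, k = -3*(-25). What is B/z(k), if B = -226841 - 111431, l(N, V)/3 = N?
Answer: -338272*√3/3375 ≈ -173.60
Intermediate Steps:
l(N, V) = 3*N
k = 75
z(C) = 3*C^(3/2) (z(C) = (3*C)*√C = 3*C^(3/2))
B = -338272
B/z(k) = -338272*√3/3375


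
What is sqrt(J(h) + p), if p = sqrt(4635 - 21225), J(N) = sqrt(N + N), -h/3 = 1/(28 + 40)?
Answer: sqrt(34)*sqrt(I)*sqrt(sqrt(102) + 34*sqrt(16590))/34 ≈ 8.0343 + 8.0343*I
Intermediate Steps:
h = -3/68 (h = -3/(28 + 40) = -3/68 ≈ -0.044118)
J(N) = sqrt(2)*sqrt(N) (J(N) = sqrt(2*N) = sqrt(2)*sqrt(N))
p = I*sqrt(16590) (p = sqrt(-16590) = I*sqrt(16590) ≈ 128.8*I)
sqrt(J(h) + p) = sqrt(sqrt(2)*sqrt(-3/68) + I*sqrt(16590)) = sqrt(sqrt(2)*(I*sqrt(51)/34) + I*sqrt(16590)) = sqrt(I*sqrt(102)/34 + I*sqrt(16590)) = sqrt(I*sqrt(16590) + I*sqrt(102)/34)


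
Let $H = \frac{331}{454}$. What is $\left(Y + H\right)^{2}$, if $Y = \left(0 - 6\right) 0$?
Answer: $\frac{109561}{206116} \approx 0.53155$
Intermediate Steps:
$H = \frac{331}{454}$ ($H = 331 \cdot \frac{1}{454} = \frac{331}{454} \approx 0.72907$)
$Y = 0$ ($Y = \left(-6\right) 0 = 0$)
$\left(Y + H\right)^{2} = \left(0 + \frac{331}{454}\right)^{2} = \left(\frac{331}{454}\right)^{2} = \frac{109561}{206116}$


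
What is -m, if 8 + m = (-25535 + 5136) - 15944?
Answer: 36351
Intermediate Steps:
m = -36351 (m = -8 + ((-25535 + 5136) - 15944) = -8 + (-20399 - 15944) = -8 - 36343 = -36351)
-m = -1*(-36351) = 36351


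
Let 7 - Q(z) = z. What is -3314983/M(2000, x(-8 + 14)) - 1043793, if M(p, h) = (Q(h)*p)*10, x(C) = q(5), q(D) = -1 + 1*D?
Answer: -62630894983/60000 ≈ -1.0438e+6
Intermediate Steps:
Q(z) = 7 - z
q(D) = -1 + D
x(C) = 4 (x(C) = -1 + 5 = 4)
M(p, h) = 10*p*(7 - h) (M(p, h) = ((7 - h)*p)*10 = (p*(7 - h))*10 = 10*p*(7 - h))
-3314983/M(2000, x(-8 + 14)) - 1043793 = -3314983*1/(20000*(7 - 1*4)) - 1043793 = -3314983*1/(20000*(7 - 4)) - 1043793 = -3314983/(10*2000*3) - 1043793 = -3314983/60000 - 1043793 = -62630894983/60000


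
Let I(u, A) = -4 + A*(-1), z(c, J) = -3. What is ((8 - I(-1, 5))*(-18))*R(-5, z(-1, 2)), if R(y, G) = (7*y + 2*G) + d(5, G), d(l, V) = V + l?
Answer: 11934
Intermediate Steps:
I(u, A) = -4 - A
R(y, G) = 5 + 3*G + 7*y (R(y, G) = (7*y + 2*G) + (G + 5) = (2*G + 7*y) + (5 + G) = 5 + 3*G + 7*y)
((8 - I(-1, 5))*(-18))*R(-5, z(-1, 2)) = ((8 - (-4 - 1*5))*(-18))*(5 + 3*(-3) + 7*(-5)) = ((8 - (-4 - 5))*(-18))*(5 - 9 - 35) = ((8 - 1*(-9))*(-18))*(-39) = ((8 + 9)*(-18))*(-39) = (17*(-18))*(-39) = -306*(-39) = 11934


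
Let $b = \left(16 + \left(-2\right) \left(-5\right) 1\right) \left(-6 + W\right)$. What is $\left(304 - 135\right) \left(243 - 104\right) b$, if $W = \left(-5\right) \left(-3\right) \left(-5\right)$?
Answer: $-49472046$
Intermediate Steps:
$W = -75$ ($W = 15 \left(-5\right) = -75$)
$b = -2106$ ($b = \left(16 + \left(-2\right) \left(-5\right) 1\right) \left(-6 - 75\right) = \left(16 + 10 \cdot 1\right) \left(-81\right) = \left(16 + 10\right) \left(-81\right) = 26 \left(-81\right) = -2106$)
$\left(304 - 135\right) \left(243 - 104\right) b = \left(304 - 135\right) \left(243 - 104\right) \left(-2106\right) = 169 \cdot 139 \left(-2106\right) = 23491 \left(-2106\right) = -49472046$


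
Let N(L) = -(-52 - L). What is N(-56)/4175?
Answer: -4/4175 ≈ -0.00095808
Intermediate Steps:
N(L) = 52 + L
N(-56)/4175 = (52 - 56)/4175 = -4*1/4175 = -4/4175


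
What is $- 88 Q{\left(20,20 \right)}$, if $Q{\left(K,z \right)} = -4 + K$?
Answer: $-1408$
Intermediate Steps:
$- 88 Q{\left(20,20 \right)} = - 88 \left(-4 + 20\right) = \left(-88\right) 16 = -1408$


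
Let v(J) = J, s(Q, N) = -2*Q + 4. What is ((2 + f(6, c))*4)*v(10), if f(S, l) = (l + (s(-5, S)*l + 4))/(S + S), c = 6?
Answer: 1180/3 ≈ 393.33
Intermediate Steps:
s(Q, N) = 4 - 2*Q
f(S, l) = (4 + 15*l)/(2*S) (f(S, l) = (l + ((4 - 2*(-5))*l + 4))/(S + S) = (l + ((4 + 10)*l + 4))/((2*S)) = (l + (14*l + 4))*(1/(2*S)) = (l + (4 + 14*l))*(1/(2*S)) = (4 + 15*l)*(1/(2*S)) = (4 + 15*l)/(2*S))
((2 + f(6, c))*4)*v(10) = ((2 + (1/2)*(4 + 15*6)/6)*4)*10 = ((2 + (1/2)*(1/6)*(4 + 90))*4)*10 = ((2 + (1/2)*(1/6)*94)*4)*10 = ((2 + 47/6)*4)*10 = ((59/6)*4)*10 = (118/3)*10 = 1180/3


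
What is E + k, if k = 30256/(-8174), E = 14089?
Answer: 943715/67 ≈ 14085.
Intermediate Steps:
k = -248/67 (k = 30256*(-1/8174) = -248/67 ≈ -3.7015)
E + k = 14089 - 248/67 = 943715/67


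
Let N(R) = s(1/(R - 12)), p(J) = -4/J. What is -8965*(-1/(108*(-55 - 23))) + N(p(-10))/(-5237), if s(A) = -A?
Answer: -1361562505/1279378152 ≈ -1.0642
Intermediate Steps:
N(R) = -1/(-12 + R) (N(R) = -1/(R - 12) = -1/(-12 + R))
-8965*(-1/(108*(-55 - 23))) + N(p(-10))/(-5237) = -8965*(-1/(108*(-55 - 23))) - 1/(-12 - 4/(-10))/(-5237) = -8965/((-108*(-78))) - 1/(-12 - 4*(-⅒))*(-1/5237) = -8965/8424 - 1/(-12 + ⅖)*(-1/5237) = -8965*1/8424 - 1/(-58/5)*(-1/5237) = -8965/8424 - 1*(-5/58)*(-1/5237) = -8965/8424 + (5/58)*(-1/5237) = -8965/8424 - 5/303746 = -1361562505/1279378152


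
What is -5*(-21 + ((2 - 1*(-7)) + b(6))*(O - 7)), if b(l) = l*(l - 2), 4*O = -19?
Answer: 8175/4 ≈ 2043.8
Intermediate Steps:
O = -19/4 (O = (¼)*(-19) = -19/4 ≈ -4.7500)
b(l) = l*(-2 + l)
-5*(-21 + ((2 - 1*(-7)) + b(6))*(O - 7)) = -5*(-21 + ((2 - 1*(-7)) + 6*(-2 + 6))*(-19/4 - 7)) = -5*(-21 + ((2 + 7) + 6*4)*(-47/4)) = -5*(-21 + (9 + 24)*(-47/4)) = -5*(-21 + 33*(-47/4)) = -5*(-21 - 1551/4) = -5*(-1635/4) = 8175/4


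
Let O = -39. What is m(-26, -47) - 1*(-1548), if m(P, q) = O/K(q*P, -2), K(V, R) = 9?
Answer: 4631/3 ≈ 1543.7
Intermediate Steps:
m(P, q) = -13/3 (m(P, q) = -39/9 = -39*⅑ = -13/3)
m(-26, -47) - 1*(-1548) = -13/3 - 1*(-1548) = -13/3 + 1548 = 4631/3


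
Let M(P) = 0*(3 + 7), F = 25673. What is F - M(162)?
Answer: 25673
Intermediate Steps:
M(P) = 0 (M(P) = 0*10 = 0)
F - M(162) = 25673 - 1*0 = 25673 + 0 = 25673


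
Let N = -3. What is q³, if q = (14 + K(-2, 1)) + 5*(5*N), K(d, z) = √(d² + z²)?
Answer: -227896 + 11168*√5 ≈ -2.0292e+5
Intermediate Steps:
q = -61 + √5 (q = (14 + √((-2)² + 1²)) + 5*(5*(-3)) = (14 + √(4 + 1)) + 5*(-15) = (14 + √5) - 75 = -61 + √5 ≈ -58.764)
q³ = (-61 + √5)³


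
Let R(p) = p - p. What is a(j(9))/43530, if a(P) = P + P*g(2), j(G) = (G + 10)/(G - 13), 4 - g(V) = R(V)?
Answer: -19/34824 ≈ -0.00054560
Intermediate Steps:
R(p) = 0
g(V) = 4 (g(V) = 4 - 1*0 = 4 + 0 = 4)
j(G) = (10 + G)/(-13 + G)
a(P) = 5*P (a(P) = P + P*4 = P + 4*P = 5*P)
a(j(9))/43530 = (5*((10 + 9)/(-13 + 9)))/43530 = (5*(19/(-4)))*(1/43530) = (5*(-¼*19))*(1/43530) = (5*(-19/4))*(1/43530) = -95/4*1/43530 = -19/34824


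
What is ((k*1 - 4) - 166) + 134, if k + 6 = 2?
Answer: -40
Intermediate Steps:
k = -4 (k = -6 + 2 = -4)
((k*1 - 4) - 166) + 134 = ((-4*1 - 4) - 166) + 134 = ((-4 - 4) - 166) + 134 = (-8 - 166) + 134 = -174 + 134 = -40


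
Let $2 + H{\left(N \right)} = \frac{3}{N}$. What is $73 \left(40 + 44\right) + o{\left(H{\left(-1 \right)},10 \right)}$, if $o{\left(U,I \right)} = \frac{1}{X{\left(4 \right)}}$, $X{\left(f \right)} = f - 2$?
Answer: $\frac{12265}{2} \approx 6132.5$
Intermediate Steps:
$H{\left(N \right)} = -2 + \frac{3}{N}$
$X{\left(f \right)} = -2 + f$
$o{\left(U,I \right)} = \frac{1}{2}$ ($o{\left(U,I \right)} = \frac{1}{-2 + 4} = \frac{1}{2}$)
$73 \left(40 + 44\right) + o{\left(H{\left(-1 \right)},10 \right)} = 73 \left(40 + 44\right) + \frac{1}{2} = 73 \cdot 84 + \frac{1}{2} = 6132 + \frac{1}{2} = \frac{12265}{2}$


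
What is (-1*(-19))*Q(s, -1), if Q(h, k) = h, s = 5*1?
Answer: 95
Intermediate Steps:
s = 5
(-1*(-19))*Q(s, -1) = -1*(-19)*5 = 19*5 = 95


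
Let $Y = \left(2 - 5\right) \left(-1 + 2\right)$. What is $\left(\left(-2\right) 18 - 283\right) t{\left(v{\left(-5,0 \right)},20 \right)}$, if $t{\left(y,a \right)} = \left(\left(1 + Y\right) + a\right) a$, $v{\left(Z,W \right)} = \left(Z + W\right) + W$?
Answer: $-114840$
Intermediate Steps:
$Y = -3$ ($Y = \left(-3\right) 1 = -3$)
$v{\left(Z,W \right)} = Z + 2 W$ ($v{\left(Z,W \right)} = \left(W + Z\right) + W = Z + 2 W$)
$t{\left(y,a \right)} = a \left(-2 + a\right)$ ($t{\left(y,a \right)} = \left(\left(1 - 3\right) + a\right) a = \left(-2 + a\right) a = a \left(-2 + a\right)$)
$\left(\left(-2\right) 18 - 283\right) t{\left(v{\left(-5,0 \right)},20 \right)} = \left(\left(-2\right) 18 - 283\right) 20 \left(-2 + 20\right) = \left(-36 - 283\right) 20 \cdot 18 = \left(-319\right) 360 = -114840$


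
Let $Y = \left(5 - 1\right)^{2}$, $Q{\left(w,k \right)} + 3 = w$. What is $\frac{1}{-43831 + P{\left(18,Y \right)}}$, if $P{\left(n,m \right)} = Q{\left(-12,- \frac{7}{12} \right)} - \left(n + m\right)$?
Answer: $- \frac{1}{43880} \approx -2.2789 \cdot 10^{-5}$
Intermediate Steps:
$Q{\left(w,k \right)} = -3 + w$
$Y = 16$ ($Y = 4^{2} = 16$)
$P{\left(n,m \right)} = -15 - m - n$ ($P{\left(n,m \right)} = \left(-3 - 12\right) - \left(n + m\right) = -15 - \left(m + n\right) = -15 - m - n$)
$\frac{1}{-43831 + P{\left(18,Y \right)}} = \frac{1}{-43831 - 49} = \frac{1}{-43880} = - \frac{1}{43880}$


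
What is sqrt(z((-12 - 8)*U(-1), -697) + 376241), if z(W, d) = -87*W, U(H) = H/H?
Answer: sqrt(377981) ≈ 614.80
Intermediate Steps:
U(H) = 1
sqrt(z((-12 - 8)*U(-1), -697) + 376241) = sqrt(-87*(-12 - 8) + 376241) = sqrt(-(-1740) + 376241) = sqrt(-87*(-20) + 376241) = sqrt(1740 + 376241) = sqrt(377981)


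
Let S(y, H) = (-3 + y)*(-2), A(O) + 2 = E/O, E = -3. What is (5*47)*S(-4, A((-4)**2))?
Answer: 3290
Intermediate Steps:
A(O) = -2 - 3/O
S(y, H) = 6 - 2*y
(5*47)*S(-4, A((-4)**2)) = (5*47)*(6 - 2*(-4)) = 235*(6 + 8) = 235*14 = 3290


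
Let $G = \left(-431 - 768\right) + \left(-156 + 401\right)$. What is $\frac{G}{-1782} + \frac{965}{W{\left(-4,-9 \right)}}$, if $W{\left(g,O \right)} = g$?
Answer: $- \frac{95323}{396} \approx -240.71$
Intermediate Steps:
$G = -954$ ($G = \left(-431 - 768\right) + 245 = -1199 + 245 = -954$)
$\frac{G}{-1782} + \frac{965}{W{\left(-4,-9 \right)}} = - \frac{954}{-1782} + \frac{965}{-4} = \left(-954\right) \left(- \frac{1}{1782}\right) + 965 \left(- \frac{1}{4}\right) = \frac{53}{99} - \frac{965}{4} = - \frac{95323}{396}$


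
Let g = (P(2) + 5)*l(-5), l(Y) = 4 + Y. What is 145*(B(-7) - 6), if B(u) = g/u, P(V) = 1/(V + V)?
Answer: -3045/4 ≈ -761.25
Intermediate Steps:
P(V) = 1/(2*V)
g = -21/4 (g = ((1/2)/2 + 5)*(4 - 5) = ((1/2)*(1/2) + 5)*(-1) = (1/4 + 5)*(-1) = (21/4)*(-1) = -21/4 ≈ -5.2500)
B(u) = -21/(4*u)
145*(B(-7) - 6) = 145*(-21/4/(-7) - 6) = 145*(-21/4*(-1/7) - 6) = 145*(3/4 - 6) = 145*(-21/4) = -3045/4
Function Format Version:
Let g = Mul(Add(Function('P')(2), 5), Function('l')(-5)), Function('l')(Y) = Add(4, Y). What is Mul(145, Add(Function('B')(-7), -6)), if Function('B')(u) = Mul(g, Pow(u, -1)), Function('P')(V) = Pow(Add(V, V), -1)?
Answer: Rational(-3045, 4) ≈ -761.25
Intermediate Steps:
Function('P')(V) = Mul(Rational(1, 2), Pow(V, -1)) (Function('P')(V) = Pow(Mul(2, V), -1) = Mul(Rational(1, 2), Pow(V, -1)))
g = Rational(-21, 4) (g = Mul(Add(Mul(Rational(1, 2), Pow(2, -1)), 5), Add(4, -5)) = Mul(Add(Mul(Rational(1, 2), Rational(1, 2)), 5), -1) = Mul(Add(Rational(1, 4), 5), -1) = Mul(Rational(21, 4), -1) = Rational(-21, 4) ≈ -5.2500)
Function('B')(u) = Mul(Rational(-21, 4), Pow(u, -1))
Mul(145, Add(Function('B')(-7), -6)) = Mul(145, Add(Mul(Rational(-21, 4), Pow(-7, -1)), -6)) = Mul(145, Add(Mul(Rational(-21, 4), Rational(-1, 7)), -6)) = Mul(145, Add(Rational(3, 4), -6)) = Mul(145, Rational(-21, 4)) = Rational(-3045, 4)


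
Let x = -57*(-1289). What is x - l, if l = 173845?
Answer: -100372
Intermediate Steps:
x = 73473
x - l = 73473 - 1*173845 = 73473 - 173845 = -100372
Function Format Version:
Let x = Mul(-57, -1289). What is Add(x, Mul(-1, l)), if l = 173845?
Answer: -100372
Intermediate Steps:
x = 73473
Add(x, Mul(-1, l)) = Add(73473, Mul(-1, 173845)) = Add(73473, -173845) = -100372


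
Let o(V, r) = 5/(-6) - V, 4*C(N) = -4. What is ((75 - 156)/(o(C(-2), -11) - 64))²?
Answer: 236196/146689 ≈ 1.6102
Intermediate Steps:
C(N) = -1 (C(N) = (¼)*(-4) = -1)
o(V, r) = -⅚ - V (o(V, r) = 5*(-⅙) - V = -⅚ - V)
((75 - 156)/(o(C(-2), -11) - 64))² = ((75 - 156)/((-⅚ - 1*(-1)) - 64))² = (-81/((-⅚ + 1) - 64))² = (-81/(⅙ - 64))² = (-81/(-383/6))² = (-81*(-6/383))² = (486/383)² = 236196/146689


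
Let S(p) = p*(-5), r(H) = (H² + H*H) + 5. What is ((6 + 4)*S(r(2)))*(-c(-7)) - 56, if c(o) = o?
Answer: -4606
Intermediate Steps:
r(H) = 5 + 2*H² (r(H) = (H² + H²) + 5 = 2*H² + 5 = 5 + 2*H²)
S(p) = -5*p
((6 + 4)*S(r(2)))*(-c(-7)) - 56 = ((6 + 4)*(-5*(5 + 2*2²)))*(-1*(-7)) - 56 = (10*(-5*(5 + 2*4)))*7 - 56 = (10*(-5*(5 + 8)))*7 - 56 = (10*(-5*13))*7 - 56 = (10*(-65))*7 - 56 = -650*7 - 56 = -4550 - 56 = -4606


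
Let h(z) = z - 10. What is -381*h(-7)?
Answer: 6477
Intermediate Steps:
h(z) = -10 + z
-381*h(-7) = -381*(-10 - 7) = -381*(-17) = 6477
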